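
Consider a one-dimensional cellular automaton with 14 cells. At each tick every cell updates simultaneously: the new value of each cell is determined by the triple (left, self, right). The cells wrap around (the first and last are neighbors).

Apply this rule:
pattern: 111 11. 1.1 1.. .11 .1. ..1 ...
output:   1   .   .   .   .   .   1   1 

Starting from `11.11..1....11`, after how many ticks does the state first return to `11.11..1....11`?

tick 1: 1.....1..111.1
tick 2: ..1111..1.1...
tick 3: 11.11..1....11

3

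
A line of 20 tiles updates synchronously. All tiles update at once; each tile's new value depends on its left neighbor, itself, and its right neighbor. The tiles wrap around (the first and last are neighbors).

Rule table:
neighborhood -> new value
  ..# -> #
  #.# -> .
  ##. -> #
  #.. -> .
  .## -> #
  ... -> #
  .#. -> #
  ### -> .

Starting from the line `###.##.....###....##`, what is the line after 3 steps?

..#.##.#####.#.####.
###.##.#...#.#.#..#.
#.#.##.#.###.#.#.##.

#.#.##.#.###.#.#.##.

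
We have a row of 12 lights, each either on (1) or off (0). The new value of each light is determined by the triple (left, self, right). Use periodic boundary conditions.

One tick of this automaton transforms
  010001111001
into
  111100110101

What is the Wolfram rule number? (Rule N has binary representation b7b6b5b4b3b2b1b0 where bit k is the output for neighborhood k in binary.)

181

position 6: 111 → 1  (bit 7 = 1)
position 8: 110 → 0  (bit 6 = 0)
position 0: 101 → 1  (bit 5 = 1)
position 2: 100 → 1  (bit 4 = 1)
position 5: 011 → 0  (bit 3 = 0)
position 1: 010 → 1  (bit 2 = 1)
position 4: 001 → 0  (bit 1 = 0)
position 3: 000 → 1  (bit 0 = 1)
bits b7..b0 = 10110101 = 181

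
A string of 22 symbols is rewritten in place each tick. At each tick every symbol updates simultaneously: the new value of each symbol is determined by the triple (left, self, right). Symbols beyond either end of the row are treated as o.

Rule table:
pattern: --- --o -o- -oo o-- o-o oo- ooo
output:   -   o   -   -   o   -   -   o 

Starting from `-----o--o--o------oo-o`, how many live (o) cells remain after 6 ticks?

8

o---o-oo-oo-o----o----
-o-o---------o--o-o--o
----o-------o-oo---oo-
o--o-o-----o----o-o---
-oo---o---o-o--o---o-o
---o-o-o-o---oo-o-o---
count of o: 8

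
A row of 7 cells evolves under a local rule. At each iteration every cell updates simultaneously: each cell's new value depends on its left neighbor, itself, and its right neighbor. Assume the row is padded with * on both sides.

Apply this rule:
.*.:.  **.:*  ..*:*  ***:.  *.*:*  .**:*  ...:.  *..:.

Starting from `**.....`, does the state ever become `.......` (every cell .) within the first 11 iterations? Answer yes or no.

no

.*....*
*....**
*...**.
*..****
*.**...
****..*
...*.**
..*.**.
.*.****
*.**...  (repeats iteration 5; period 5)
iteration 11: ****..*
iteration 11 is ****..*, still not uniform .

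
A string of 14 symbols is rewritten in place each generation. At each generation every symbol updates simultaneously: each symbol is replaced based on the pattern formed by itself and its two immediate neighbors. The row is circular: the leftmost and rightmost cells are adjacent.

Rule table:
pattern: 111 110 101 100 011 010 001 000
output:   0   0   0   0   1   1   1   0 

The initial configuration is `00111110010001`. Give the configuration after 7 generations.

00110011001100

01100000110011
01000001100110
11000011001100
10000110011001
00001100110011
00011001100110
00110011001100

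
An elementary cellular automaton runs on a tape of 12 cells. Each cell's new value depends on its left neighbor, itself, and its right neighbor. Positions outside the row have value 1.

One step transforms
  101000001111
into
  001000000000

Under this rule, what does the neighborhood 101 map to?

0

At position 1 the neighborhood is 101; the next row has 0 there.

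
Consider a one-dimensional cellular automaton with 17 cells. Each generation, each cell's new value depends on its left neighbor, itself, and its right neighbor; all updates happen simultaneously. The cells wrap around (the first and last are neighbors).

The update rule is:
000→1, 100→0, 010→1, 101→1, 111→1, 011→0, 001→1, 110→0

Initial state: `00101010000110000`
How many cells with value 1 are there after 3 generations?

11111110111000111
11111101010011011
11111011110100101
count of 1: 12

12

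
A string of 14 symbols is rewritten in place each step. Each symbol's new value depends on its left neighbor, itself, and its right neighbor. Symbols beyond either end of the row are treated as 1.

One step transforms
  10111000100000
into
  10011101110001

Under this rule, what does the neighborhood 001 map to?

At position 7 the neighborhood is 001; the next row has 1 there.

1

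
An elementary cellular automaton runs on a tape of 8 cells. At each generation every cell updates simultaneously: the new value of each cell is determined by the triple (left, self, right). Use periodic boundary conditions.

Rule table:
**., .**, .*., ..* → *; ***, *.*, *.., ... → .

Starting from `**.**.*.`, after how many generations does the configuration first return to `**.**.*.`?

1

**.**.*.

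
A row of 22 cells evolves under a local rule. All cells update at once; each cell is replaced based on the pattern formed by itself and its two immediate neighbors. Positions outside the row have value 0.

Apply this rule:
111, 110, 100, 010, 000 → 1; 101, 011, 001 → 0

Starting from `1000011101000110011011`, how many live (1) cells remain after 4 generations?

13

1111001101110011001001
0111100100111001101101
0011110110011100100101
1001110011001110110101
count of 1: 13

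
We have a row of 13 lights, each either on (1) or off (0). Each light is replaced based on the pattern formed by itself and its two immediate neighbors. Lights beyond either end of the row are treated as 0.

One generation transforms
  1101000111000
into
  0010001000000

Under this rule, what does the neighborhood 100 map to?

0

At position 4 the neighborhood is 100; the next row has 0 there.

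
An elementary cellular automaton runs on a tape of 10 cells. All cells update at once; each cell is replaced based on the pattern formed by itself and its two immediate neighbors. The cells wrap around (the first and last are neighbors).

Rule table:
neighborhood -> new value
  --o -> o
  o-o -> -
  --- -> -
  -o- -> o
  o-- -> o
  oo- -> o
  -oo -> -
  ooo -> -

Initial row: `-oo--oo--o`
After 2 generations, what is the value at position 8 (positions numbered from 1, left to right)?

-

--ooo-oooo
oo--o----o
position 8 holds -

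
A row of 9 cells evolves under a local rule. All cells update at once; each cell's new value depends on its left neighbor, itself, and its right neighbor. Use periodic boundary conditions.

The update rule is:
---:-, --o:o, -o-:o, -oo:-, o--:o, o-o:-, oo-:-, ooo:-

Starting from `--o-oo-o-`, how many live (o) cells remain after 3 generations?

-oo----oo
---o--o--
--oooooo-
count of o: 6

6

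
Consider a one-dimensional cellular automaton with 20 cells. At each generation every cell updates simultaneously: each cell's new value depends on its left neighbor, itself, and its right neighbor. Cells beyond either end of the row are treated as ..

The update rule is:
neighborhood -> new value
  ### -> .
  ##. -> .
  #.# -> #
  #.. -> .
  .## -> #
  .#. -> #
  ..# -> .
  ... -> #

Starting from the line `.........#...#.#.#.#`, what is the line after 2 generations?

generation 1: ########.#.#.#######
generation 2: #.......######......

#.......######......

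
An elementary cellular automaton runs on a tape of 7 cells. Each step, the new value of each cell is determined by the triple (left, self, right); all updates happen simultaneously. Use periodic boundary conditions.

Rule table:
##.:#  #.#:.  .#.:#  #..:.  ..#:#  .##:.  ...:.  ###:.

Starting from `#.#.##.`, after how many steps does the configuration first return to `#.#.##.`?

2

#.#..#.
#.#.##.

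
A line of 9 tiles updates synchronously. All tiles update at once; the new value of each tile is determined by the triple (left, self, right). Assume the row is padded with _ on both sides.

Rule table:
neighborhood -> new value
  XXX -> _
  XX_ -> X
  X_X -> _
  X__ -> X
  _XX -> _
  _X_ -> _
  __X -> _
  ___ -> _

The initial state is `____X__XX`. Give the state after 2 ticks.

______X__

tick 1: _____X__X
tick 2: ______X__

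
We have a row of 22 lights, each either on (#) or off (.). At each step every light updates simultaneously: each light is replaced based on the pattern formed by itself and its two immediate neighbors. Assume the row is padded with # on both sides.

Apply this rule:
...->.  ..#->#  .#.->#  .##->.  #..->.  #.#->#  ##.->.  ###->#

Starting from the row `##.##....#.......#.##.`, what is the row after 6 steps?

...#.......#.#..#.#.#.

#.#.....##......###..#
.##....#.......#.#..#.
#.....##......####.###
.....#.......#.##.#.##
....##......###..###.#
...#.......#.#..#.#.#.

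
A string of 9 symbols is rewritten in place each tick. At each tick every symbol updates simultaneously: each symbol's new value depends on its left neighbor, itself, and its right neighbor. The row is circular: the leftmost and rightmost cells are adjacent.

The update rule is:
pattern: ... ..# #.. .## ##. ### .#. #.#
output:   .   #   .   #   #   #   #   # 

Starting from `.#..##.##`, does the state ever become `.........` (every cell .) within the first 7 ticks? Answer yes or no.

##.######
#########
#########  (fixed point — unchanged through tick 7)
tick 7 is #########, still not uniform .

no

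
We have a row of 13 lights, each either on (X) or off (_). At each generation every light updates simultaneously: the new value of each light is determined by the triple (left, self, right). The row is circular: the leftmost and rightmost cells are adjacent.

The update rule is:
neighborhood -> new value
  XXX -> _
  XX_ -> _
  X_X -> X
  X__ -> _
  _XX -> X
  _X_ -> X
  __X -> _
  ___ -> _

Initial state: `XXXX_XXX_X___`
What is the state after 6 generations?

X___X___X____

X___XX__XX___
X___X___X____
X___X___X____  (fixed point — unchanged through generation 6)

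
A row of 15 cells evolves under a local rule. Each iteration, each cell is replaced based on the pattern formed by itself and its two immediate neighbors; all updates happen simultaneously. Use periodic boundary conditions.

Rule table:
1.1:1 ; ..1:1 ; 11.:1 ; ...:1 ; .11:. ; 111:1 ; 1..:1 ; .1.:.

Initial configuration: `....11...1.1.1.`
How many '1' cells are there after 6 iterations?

1111.1111.1.1.1
11111.1111.1.1.
.11111.1111.1.1
1.11111.1111.1.
.1.11111.1111.1
1.1.11111.1111.
count of 1: 11

11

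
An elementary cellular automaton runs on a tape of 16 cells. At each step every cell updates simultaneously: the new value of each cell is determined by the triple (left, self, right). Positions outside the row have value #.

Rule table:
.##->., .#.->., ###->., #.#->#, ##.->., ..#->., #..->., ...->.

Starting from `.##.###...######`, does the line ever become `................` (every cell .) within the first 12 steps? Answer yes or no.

#..#............
................
all cells are . at step 2

yes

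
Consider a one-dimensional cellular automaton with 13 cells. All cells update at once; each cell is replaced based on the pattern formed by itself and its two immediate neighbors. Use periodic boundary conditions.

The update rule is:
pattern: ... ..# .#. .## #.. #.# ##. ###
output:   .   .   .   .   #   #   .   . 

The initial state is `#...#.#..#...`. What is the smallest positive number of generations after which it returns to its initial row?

13

generation 1: .#...#.#..#..
generation 2: ..#...#.#..#.
generation 3: ...#...#.#..#
generation 4: #...#...#.#..
generation 5: .#...#...#.#.
generation 6: ..#...#...#.#
generation 7: #..#...#...#.
generation 8: .#..#...#...#
generation 9: #.#..#...#...
generation 10: .#.#..#...#..
generation 11: ..#.#..#...#.
generation 12: ...#.#..#...#
generation 13: #...#.#..#...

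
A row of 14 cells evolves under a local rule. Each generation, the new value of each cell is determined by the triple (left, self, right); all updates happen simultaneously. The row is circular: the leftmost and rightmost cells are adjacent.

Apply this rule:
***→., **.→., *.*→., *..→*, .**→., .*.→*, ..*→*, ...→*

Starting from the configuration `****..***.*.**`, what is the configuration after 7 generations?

....**........

....**....*...
****..********
....**........
****..********  (repeats generation 2; period 2)
generation 7: ....**........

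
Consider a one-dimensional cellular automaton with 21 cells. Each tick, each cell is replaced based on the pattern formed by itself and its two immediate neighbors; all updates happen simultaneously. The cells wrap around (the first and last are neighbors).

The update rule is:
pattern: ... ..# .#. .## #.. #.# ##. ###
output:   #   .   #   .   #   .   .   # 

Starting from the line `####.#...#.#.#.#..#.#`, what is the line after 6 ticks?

###..###.#.#.#.##.#..
.#.#..#..#.#.#....##.
.#.##.##.#.#.####...#
.#.......#.#..##.##.#
.#######.#.##.......#
..#####..#...######.#

..#####..#...######.#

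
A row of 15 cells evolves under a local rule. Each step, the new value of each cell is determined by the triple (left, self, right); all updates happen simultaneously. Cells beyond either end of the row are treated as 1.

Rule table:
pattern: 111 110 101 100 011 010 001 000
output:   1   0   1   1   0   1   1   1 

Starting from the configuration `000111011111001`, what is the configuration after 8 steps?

011111110110101

step 1: 111010101110110
step 2: 110111110101001
step 3: 101011101111110
step 4: 011101010111101
step 5: 101011111011010
step 6: 011101110100111
step 7: 101010101111011
step 8: 011111110110101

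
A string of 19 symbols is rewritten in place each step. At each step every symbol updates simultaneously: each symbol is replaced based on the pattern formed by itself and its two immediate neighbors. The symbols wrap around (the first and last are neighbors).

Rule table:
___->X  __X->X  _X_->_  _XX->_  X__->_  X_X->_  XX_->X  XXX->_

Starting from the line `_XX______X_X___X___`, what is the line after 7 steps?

X_X_XXXXX____XX__XX
X_______X_XXX_X_X__
__XXXXXX____X_____X
_X_____X_XXX__XXXX_
X__XXXX____X_X___X_
__X___X_XXX____XX__
XX__XX____X_XXX_X_X

XX__XX____X_XXX_X_X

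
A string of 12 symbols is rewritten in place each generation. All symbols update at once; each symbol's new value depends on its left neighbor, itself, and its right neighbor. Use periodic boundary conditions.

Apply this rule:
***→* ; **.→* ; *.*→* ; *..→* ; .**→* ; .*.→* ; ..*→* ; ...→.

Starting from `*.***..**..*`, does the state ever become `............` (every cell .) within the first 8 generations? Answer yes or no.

generation 1: ************
generation 2: ************  (fixed point — unchanged through generation 8)
generation 8 is ************, still not uniform .

no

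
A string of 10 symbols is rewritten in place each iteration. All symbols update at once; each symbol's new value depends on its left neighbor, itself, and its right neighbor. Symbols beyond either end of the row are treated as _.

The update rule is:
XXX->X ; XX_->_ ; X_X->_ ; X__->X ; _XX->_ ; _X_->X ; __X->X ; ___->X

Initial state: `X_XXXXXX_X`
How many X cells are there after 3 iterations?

2

iteration 1: X__XXXX__X
iteration 2: XXX_XX_XXX
iteration 3: _X______X_
count of X: 2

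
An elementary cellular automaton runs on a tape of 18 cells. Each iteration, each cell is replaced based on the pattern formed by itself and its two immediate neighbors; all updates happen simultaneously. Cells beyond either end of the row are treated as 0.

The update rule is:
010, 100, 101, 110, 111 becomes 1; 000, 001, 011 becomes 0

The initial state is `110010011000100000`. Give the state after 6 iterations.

011011001100110000
001101100110011000
000110110011001100
000011011001100110
000001101100110011
000000110110011001

000000110110011001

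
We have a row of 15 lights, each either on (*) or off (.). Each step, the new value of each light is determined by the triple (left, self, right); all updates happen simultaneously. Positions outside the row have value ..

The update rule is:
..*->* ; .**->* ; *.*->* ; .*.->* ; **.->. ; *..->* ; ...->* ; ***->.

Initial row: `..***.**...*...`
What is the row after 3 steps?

****..**.******

***..**.*******
*..***.**......
****..**.******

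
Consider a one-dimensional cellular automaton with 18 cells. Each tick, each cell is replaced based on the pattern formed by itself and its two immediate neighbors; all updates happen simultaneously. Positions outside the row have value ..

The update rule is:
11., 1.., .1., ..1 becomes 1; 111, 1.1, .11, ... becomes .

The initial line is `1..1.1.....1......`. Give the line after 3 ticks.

..1111.1.111.11...

1111.11...111.....
...1..11.1..11....
..1111.1.111.11...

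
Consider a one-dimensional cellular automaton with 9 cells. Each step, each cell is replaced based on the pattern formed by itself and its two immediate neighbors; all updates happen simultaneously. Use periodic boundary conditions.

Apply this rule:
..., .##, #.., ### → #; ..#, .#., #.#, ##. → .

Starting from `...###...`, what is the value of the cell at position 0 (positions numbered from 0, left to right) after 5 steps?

#

##.##.###
#..#..###
.#..#.###
..#...##.
#..##.#.#
position 0 holds #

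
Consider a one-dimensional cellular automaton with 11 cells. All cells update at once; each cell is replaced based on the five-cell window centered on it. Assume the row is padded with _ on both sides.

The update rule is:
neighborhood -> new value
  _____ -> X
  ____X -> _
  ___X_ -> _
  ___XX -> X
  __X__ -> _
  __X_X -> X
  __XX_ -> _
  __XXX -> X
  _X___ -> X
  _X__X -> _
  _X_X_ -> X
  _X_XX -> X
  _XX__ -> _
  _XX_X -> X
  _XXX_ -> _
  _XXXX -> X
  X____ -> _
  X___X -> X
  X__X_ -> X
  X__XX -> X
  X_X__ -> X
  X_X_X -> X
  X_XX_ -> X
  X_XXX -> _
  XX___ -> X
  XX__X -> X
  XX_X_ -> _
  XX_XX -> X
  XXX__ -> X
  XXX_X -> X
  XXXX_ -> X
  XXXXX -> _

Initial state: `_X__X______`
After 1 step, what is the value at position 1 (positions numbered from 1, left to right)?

___X_X_XXXX
position 1 holds _

_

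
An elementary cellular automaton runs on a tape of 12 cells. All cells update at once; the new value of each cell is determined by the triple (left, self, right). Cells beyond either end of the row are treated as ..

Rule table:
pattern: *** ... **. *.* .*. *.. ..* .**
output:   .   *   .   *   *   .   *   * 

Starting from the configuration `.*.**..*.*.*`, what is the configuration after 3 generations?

*.****..****

****..******
*....**.....
*.****..****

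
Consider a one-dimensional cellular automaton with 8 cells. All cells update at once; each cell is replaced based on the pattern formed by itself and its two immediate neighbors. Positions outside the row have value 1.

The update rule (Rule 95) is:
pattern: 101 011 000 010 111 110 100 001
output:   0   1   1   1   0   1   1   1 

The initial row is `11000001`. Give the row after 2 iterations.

iteration 1: 01111111
iteration 2: 01000000

01000000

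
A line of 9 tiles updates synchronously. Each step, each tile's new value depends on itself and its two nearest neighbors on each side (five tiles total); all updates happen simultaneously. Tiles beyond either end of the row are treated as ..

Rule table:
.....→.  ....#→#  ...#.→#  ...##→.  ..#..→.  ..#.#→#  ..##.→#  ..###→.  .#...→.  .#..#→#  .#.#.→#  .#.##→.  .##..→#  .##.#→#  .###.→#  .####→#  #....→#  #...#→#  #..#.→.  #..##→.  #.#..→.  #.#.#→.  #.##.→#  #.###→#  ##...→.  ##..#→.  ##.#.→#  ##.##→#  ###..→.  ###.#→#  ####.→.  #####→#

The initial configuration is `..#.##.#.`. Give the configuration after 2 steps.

step 1: ###.###..
step 2: .#####..#

.#####..#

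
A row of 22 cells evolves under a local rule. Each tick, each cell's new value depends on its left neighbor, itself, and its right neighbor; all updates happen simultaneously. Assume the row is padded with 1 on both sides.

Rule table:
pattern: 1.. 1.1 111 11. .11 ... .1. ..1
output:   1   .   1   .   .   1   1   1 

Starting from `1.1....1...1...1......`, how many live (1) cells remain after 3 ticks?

..11111111111111111111
11.1111111111111111111
1...111111111111111111
count of 1: 19

19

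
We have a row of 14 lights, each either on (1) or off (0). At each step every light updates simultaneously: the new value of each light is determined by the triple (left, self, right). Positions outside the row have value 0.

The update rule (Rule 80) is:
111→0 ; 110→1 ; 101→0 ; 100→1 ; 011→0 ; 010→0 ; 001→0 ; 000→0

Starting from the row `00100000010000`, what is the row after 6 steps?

00000000100000

00010000001000
00001000000100
00000100000010
00000010000001
00000001000000
00000000100000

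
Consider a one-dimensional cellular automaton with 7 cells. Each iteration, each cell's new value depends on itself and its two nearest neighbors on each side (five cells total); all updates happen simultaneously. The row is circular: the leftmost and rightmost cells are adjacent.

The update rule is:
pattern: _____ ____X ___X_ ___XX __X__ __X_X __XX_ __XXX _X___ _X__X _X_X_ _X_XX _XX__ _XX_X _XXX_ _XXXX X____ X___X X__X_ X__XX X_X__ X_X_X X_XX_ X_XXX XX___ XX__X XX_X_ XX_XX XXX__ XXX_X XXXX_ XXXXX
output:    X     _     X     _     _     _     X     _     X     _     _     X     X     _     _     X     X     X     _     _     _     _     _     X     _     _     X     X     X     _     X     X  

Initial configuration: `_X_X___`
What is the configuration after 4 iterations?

____XXX

X___XX_
_XX_X_X
X__X___
____XXX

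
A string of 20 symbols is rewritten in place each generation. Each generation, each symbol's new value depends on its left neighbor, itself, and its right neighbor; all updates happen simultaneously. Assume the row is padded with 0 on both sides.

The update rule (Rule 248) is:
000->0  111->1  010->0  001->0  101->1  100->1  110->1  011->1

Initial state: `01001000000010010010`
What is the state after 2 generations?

00010010000000100100

00100100000001001001
00010010000000100100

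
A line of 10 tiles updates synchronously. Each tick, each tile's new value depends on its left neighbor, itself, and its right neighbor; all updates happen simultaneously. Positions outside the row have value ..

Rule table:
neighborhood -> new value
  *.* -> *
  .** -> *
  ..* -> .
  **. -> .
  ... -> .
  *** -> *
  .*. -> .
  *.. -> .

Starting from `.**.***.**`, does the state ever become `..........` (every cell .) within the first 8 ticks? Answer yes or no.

yes

.*.***.**.
..***.**..
..**.**...
..*.**....
...**.....
...*......
..........
all cells are . at tick 7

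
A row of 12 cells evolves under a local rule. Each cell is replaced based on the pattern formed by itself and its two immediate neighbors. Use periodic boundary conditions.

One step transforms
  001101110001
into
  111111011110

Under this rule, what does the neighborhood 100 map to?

1

At position 0 the neighborhood is 100; the next row has 1 there.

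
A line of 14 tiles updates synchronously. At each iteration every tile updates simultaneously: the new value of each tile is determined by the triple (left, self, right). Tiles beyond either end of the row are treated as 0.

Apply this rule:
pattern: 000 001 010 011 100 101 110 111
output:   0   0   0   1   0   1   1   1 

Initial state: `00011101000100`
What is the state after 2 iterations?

00011110000000
00011110000000

00011110000000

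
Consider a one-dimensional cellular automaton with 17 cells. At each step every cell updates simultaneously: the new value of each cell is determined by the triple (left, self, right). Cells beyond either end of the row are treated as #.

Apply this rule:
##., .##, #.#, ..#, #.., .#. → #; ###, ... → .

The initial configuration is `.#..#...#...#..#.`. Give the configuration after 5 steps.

.###...###...###.

######.###.######
.....###.###.....
#...##.###.##...#
##.#####.#####.##
.###...###...###.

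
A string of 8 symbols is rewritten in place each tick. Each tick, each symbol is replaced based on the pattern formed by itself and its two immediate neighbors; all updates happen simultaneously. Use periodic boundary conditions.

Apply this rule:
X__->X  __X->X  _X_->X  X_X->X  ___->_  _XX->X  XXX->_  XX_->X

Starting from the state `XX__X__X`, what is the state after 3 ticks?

_XXXXXXX
XX_____X
_XX___XX

_XX___XX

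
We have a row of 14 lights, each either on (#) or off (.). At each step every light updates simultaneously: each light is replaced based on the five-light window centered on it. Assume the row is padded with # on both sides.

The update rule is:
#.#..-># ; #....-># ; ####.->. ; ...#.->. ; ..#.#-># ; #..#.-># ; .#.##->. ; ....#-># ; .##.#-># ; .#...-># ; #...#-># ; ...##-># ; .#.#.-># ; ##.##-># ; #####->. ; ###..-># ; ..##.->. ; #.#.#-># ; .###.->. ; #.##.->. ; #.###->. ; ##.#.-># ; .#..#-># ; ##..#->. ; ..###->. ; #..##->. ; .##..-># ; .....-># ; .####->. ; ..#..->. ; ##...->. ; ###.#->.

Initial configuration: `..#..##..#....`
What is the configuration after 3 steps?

........#.####

.#.#..#.#.####
#########.....
........#.####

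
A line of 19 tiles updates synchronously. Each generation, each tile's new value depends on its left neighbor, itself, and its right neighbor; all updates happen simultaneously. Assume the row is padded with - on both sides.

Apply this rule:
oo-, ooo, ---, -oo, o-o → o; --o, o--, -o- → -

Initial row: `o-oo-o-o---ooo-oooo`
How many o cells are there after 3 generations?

generation 1: -oooo-o--o-oooooooo
generation 2: -ooooo----ooooooooo
generation 3: -ooooo-oo-ooooooooo
count of o: 16

16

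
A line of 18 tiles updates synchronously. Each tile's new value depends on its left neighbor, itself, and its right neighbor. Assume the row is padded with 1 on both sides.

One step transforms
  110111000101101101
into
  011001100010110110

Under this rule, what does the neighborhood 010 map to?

0

At position 9 the neighborhood is 010; the next row has 0 there.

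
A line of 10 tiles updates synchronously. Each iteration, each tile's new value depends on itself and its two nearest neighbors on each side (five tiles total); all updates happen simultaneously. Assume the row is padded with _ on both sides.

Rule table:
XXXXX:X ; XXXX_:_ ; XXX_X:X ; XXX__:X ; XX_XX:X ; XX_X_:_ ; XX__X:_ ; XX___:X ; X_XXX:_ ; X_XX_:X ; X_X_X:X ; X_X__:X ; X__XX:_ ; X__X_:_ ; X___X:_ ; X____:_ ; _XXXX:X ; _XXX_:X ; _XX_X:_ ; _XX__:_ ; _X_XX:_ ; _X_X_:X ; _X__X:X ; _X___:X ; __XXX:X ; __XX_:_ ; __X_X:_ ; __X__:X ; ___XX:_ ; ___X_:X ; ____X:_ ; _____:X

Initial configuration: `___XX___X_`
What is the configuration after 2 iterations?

XX__X___XX

X____X_XXX
XX__X___XX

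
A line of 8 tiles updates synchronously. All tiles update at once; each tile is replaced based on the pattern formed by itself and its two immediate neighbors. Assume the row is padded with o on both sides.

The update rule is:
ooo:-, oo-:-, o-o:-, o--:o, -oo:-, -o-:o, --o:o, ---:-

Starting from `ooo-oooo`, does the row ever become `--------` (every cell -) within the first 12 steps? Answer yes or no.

yes

--------
all cells are - at step 1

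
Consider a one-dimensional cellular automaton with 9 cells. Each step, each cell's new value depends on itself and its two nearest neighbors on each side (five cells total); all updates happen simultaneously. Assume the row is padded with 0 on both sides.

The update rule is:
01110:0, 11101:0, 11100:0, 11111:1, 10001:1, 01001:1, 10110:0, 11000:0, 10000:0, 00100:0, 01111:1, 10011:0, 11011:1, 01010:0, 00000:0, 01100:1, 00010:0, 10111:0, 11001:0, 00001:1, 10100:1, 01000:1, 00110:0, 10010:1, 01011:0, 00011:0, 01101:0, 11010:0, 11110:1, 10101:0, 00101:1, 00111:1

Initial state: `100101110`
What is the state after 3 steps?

001000000

step 1: 011100000
step 2: 010000000
step 3: 001000000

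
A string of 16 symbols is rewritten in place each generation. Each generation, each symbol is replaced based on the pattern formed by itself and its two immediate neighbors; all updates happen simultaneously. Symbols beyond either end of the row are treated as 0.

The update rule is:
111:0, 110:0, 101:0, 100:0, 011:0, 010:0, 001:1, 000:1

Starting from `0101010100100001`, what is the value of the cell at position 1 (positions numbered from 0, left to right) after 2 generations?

1000000001001110
0011111110010000
position 1 holds 0

0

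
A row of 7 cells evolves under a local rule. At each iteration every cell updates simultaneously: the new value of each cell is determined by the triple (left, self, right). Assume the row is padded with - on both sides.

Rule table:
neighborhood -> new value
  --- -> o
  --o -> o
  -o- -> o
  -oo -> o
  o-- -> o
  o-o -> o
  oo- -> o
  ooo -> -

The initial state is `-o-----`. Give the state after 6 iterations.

iteration 1: ooooooo
iteration 2: o-----o
iteration 3: ooooooo  (repeats iteration 1; period 2)
iteration 6: o-----o

o-----o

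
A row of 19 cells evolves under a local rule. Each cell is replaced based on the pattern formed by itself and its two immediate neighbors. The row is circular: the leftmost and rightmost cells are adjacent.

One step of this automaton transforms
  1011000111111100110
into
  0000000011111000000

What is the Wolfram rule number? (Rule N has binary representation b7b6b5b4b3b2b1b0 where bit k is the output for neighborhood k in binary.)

128

position 8: 111 → 1  (bit 7 = 1)
position 3: 110 → 0  (bit 6 = 0)
position 1: 101 → 0  (bit 5 = 0)
position 4: 100 → 0  (bit 4 = 0)
position 2: 011 → 0  (bit 3 = 0)
position 0: 010 → 0  (bit 2 = 0)
position 6: 001 → 0  (bit 1 = 0)
position 5: 000 → 0  (bit 0 = 0)
bits b7..b0 = 10000000 = 128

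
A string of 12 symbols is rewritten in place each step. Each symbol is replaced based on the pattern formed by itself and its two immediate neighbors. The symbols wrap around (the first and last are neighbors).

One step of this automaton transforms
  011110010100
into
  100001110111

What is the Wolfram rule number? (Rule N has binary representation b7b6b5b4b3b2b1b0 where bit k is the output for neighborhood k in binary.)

23

position 2: 111 → 0  (bit 7 = 0)
position 4: 110 → 0  (bit 6 = 0)
position 8: 101 → 0  (bit 5 = 0)
position 5: 100 → 1  (bit 4 = 1)
position 1: 011 → 0  (bit 3 = 0)
position 7: 010 → 1  (bit 2 = 1)
position 0: 001 → 1  (bit 1 = 1)
position 11: 000 → 1  (bit 0 = 1)
bits b7..b0 = 00010111 = 23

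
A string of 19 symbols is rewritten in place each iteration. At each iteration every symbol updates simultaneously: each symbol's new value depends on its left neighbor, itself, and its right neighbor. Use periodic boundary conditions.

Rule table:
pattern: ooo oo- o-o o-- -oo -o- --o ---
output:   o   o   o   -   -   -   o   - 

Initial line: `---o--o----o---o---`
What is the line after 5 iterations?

--o--o----o---o----
-o--o----o---o-----
o--o----o---o------
--o----o---o------o
-o----o---o------o-

-o----o---o------o-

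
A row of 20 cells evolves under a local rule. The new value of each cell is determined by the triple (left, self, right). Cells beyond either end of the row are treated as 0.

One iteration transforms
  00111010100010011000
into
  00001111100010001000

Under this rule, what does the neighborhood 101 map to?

1

At position 5 the neighborhood is 101; the next row has 1 there.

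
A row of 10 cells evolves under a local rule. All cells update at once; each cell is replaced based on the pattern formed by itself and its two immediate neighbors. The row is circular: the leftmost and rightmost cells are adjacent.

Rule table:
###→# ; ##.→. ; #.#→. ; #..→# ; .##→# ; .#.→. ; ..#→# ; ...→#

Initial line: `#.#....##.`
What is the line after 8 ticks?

#.########

...#####..
#######.##
######..##
#####.####
####..####
###.######
##..######
#.########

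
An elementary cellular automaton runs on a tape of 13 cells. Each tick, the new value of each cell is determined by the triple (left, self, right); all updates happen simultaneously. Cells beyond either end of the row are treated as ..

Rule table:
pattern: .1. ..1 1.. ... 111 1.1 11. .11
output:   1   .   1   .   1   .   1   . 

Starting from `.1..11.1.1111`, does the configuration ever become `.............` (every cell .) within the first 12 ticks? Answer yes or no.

.11..1.1..111
..11.1.11..11
...1.1..11..1
...1.11..11.1
...1..11..1.1
...11..11.1.1
....11..1.1.1
.....11.1.1.1
......1.1.1.1
......1.1.1.1  (fixed point — unchanged through tick 12)
tick 12 is ......1.1.1.1, still not uniform .

no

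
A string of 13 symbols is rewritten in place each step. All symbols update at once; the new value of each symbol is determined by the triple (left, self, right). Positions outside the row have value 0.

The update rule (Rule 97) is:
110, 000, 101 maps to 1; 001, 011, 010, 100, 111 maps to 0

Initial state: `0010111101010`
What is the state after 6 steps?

step 1: 1001000110100
step 2: 0000010011001
step 3: 1111000001000
step 4: 0001011100011
step 5: 1100100101001
step 6: 0100000010000

0100000010000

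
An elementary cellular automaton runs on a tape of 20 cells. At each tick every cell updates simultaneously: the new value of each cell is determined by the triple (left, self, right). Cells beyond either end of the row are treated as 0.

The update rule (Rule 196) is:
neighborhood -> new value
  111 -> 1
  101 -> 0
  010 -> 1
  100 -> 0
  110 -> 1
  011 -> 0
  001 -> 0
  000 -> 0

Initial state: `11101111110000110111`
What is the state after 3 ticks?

00100001110000010001

01100111110000010011
00100011110000010001
00100001110000010001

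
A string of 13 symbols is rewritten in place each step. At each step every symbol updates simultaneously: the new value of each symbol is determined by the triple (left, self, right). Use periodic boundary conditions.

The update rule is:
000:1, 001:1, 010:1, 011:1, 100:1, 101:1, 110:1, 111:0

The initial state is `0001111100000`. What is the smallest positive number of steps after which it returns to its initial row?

step 1: 1111000111111
step 2: 0001111100000

2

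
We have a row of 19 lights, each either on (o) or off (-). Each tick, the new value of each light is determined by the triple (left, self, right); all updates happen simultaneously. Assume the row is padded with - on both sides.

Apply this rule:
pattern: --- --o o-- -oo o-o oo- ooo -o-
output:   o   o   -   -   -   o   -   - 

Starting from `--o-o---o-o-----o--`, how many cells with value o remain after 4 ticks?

11

tick 1: oo----oo----oooo--o
tick 2: -o-ooo-o-ooo---o-o-
tick 3: o----o-----o-oo----
tick 4: --ooo--oooo---o-ooo
count of o: 11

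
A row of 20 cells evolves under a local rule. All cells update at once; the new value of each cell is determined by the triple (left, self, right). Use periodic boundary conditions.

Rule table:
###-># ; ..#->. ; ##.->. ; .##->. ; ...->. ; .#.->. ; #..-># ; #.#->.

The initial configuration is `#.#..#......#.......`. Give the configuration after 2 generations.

....#..#......#.....

generation 1: ...#..#......#......
generation 2: ....#..#......#.....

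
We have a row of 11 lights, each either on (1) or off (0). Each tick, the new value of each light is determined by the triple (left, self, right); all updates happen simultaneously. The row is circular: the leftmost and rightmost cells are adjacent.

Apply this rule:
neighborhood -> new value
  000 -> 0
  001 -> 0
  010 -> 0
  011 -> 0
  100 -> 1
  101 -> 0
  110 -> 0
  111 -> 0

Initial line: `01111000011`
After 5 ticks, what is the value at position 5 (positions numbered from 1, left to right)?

0

tick 1: 00000100000
tick 2: 00000010000
tick 3: 00000001000
tick 4: 00000000100
tick 5: 00000000010
position 5 holds 0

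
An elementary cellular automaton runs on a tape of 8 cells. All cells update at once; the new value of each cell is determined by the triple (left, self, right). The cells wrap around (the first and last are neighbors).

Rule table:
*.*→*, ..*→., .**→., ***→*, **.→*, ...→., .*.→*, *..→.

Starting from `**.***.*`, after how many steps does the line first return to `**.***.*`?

4

step 1: ***.***.
step 2: .***.***
step 3: *.***.**
step 4: **.***.*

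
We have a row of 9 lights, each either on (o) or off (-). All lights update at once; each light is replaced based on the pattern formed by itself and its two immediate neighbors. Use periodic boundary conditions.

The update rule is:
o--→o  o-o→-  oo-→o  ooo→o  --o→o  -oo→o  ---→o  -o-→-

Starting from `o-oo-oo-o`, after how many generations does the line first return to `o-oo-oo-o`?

generation 1: o-oo-oo-o

1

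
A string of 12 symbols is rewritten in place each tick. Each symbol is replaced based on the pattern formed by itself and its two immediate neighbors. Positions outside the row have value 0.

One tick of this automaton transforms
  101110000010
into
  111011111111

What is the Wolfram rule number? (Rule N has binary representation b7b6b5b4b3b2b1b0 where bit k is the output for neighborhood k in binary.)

position 3: 111 → 0  (bit 7 = 0)
position 4: 110 → 1  (bit 6 = 1)
position 1: 101 → 1  (bit 5 = 1)
position 5: 100 → 1  (bit 4 = 1)
position 2: 011 → 1  (bit 3 = 1)
position 0: 010 → 1  (bit 2 = 1)
position 9: 001 → 1  (bit 1 = 1)
position 6: 000 → 1  (bit 0 = 1)
bits b7..b0 = 01111111 = 127

127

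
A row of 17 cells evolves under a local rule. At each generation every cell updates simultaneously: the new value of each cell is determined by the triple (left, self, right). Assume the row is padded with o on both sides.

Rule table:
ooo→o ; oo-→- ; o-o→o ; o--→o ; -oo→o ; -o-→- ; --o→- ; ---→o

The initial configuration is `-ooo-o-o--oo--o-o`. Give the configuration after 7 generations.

generation 1: ooo-o-o-o-o-o--oo
generation 2: oo-o-o-o-o-o-o-oo
generation 3: o-o-o-o-o-o-o-ooo
generation 4: -o-o-o-o-o-o-oooo
generation 5: o-o-o-o-o-o-ooooo
generation 6: -o-o-o-o-o-oooooo
generation 7: o-o-o-o-o-ooooooo

o-o-o-o-o-ooooooo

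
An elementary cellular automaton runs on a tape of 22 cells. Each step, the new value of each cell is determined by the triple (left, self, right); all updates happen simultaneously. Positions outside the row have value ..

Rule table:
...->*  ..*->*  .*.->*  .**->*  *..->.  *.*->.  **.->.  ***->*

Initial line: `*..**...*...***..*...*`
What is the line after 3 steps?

*.*.***..***..**..**..

*.**..***.****..**.***
*.*..***..***..**..**.
*.*.***..***..**..**..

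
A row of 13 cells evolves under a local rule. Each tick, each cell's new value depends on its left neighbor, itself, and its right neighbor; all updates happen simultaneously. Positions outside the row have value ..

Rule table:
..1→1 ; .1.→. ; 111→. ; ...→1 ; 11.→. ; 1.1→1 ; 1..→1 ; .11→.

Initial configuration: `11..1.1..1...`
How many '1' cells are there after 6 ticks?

5

..11.1.11.111
11..1.1..1...  (repeats tick 0; period 2)
tick 6: 11..1.1..1...
count of 1: 5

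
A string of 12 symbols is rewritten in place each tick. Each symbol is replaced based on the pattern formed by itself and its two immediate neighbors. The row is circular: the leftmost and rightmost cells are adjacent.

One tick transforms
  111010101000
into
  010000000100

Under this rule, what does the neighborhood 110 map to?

At position 2 the neighborhood is 110; the next row has 0 there.

0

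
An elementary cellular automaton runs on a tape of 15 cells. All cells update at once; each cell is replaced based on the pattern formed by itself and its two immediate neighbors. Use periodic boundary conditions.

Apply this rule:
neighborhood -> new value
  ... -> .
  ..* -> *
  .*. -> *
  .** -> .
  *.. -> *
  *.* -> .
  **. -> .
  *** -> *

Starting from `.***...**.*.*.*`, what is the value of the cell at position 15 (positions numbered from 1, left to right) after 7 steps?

step 1: ..*.*.*...*.*.*
step 2: ***.*.**.**.*.*
step 3: **..*.......*..
step 4: ..****.....****
step 5: **.**.*...*.**.
step 6: ......**.**....
step 7: .....*.....*...
position 15 holds .

.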